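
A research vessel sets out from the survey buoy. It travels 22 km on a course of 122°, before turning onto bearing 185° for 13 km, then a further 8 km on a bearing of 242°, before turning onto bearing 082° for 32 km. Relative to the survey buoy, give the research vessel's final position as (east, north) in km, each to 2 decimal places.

Leg 1 (122°, 22 km): east 22 sin 122° = 18.66, north 22 cos 122° = -11.66
Leg 2 (185°, 13 km): east 13 sin 185° = -1.13, north 13 cos 185° = -12.95
Leg 3 (242°, 8 km): east 8 sin 242° = -7.06, north 8 cos 242° = -3.76
Leg 4 (082°, 32 km): east 32 sin 82° = 31.69, north 32 cos 82° = 4.45
Summing: 42.15 km east, -23.91 km north → (42.15, -23.91).

(42.15, -23.91)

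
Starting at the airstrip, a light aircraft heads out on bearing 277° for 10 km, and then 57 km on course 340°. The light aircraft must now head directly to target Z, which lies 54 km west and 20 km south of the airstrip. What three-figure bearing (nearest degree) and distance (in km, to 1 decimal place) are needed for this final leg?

Leg 1 (277°, 10 km): east 10 sin 277° = -9.93, north 10 cos 277° = 1.22
Leg 2 (340°, 57 km): east 57 sin 340° = -19.50, north 57 cos 340° = 53.56
Current position: (-29.42, 54.78). Target: (-54, -20). Remaining: Δeast = -24.58, Δnorth = -74.78.
Bearing = atan2(-24.58, -74.78) mod 360° = 198.19°; distance = √((-24.58)² + (-74.78)²) = 78.717 km.

198°, 78.7 km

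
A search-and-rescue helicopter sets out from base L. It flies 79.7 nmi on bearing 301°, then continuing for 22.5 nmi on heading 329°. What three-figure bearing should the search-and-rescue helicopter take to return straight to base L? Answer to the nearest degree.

127°

Leg 1 (301°, 79.7 nmi): east 79.7 sin 301° = -68.32, north 79.7 cos 301° = 41.05
Leg 2 (329°, 22.5 nmi): east 22.5 sin 329° = -11.59, north 22.5 cos 329° = 19.29
Net displacement: -79.90 east, 60.33 north. Direction back to start is (79.90, -60.33): bearing = atan2(79.90, -60.33) mod 360° = 127.06° ≈ 127°.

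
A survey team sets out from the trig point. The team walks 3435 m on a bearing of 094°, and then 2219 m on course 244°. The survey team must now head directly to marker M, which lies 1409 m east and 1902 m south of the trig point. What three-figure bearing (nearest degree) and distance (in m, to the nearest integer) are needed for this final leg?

Leg 1 (094°, 3435 m): east 3435 sin 94° = 3426.63, north 3435 cos 94° = -239.61
Leg 2 (244°, 2219 m): east 2219 sin 244° = -1994.42, north 2219 cos 244° = -972.75
Current position: (1432.21, -1212.36). Target: (1409, -1902). Remaining: Δeast = -23.21, Δnorth = -689.64.
Bearing = atan2(-23.21, -689.64) mod 360° = 181.93°; distance = √((-23.21)² + (-689.64)²) = 690.031 m.

182°, 690 m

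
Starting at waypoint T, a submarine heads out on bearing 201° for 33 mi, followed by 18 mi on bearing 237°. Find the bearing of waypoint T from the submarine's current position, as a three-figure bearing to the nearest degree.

034°

Leg 1 (201°, 33 mi): east 33 sin 201° = -11.83, north 33 cos 201° = -30.81
Leg 2 (237°, 18 mi): east 18 sin 237° = -15.10, north 18 cos 237° = -9.80
Net displacement: -26.92 east, -40.61 north. Direction back to start is (26.92, 40.61): bearing = atan2(26.92, 40.61) mod 360° = 33.54° ≈ 034°.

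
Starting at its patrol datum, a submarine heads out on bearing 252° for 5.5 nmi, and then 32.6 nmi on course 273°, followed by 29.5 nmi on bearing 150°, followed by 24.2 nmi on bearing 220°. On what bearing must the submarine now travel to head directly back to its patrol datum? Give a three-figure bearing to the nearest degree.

Leg 1 (252°, 5.5 nmi): east 5.5 sin 252° = -5.23, north 5.5 cos 252° = -1.70
Leg 2 (273°, 32.6 nmi): east 32.6 sin 273° = -32.56, north 32.6 cos 273° = 1.71
Leg 3 (150°, 29.5 nmi): east 29.5 sin 150° = 14.75, north 29.5 cos 150° = -25.55
Leg 4 (220°, 24.2 nmi): east 24.2 sin 220° = -15.56, north 24.2 cos 220° = -18.54
Net displacement: -38.59 east, -44.08 north. Direction back to start is (38.59, 44.08): bearing = atan2(38.59, 44.08) mod 360° = 41.20° ≈ 041°.

041°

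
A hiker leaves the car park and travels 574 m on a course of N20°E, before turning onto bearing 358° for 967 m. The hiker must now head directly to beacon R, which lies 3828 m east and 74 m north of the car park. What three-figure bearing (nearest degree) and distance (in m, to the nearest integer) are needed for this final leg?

111°, 3935 m

Leg 1 (N20°E, 574 m): east 574 sin 20° = 196.32, north 574 cos 20° = 539.38
Leg 2 (358°, 967 m): east 967 sin 358° = -33.75, north 967 cos 358° = 966.41
Current position: (162.57, 1505.79). Target: (3828, 74). Remaining: Δeast = 3665.43, Δnorth = -1431.79.
Bearing = atan2(3665.43, -1431.79) mod 360° = 111.34°; distance = √((3665.43)² + (-1431.79)²) = 3935.149 m.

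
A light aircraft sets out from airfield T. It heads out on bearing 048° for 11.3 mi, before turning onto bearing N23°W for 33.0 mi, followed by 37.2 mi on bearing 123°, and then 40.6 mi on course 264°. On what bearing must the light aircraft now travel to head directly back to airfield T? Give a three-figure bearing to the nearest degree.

134°

Leg 1 (048°, 11.3 mi): east 11.3 sin 48° = 8.40, north 11.3 cos 48° = 7.56
Leg 2 (N23°W, 33.0 mi): east 33.0 sin 337° = -12.89, north 33.0 cos 337° = 30.38
Leg 3 (123°, 37.2 mi): east 37.2 sin 123° = 31.20, north 37.2 cos 123° = -20.26
Leg 4 (264°, 40.6 mi): east 40.6 sin 264° = -40.38, north 40.6 cos 264° = -4.24
Net displacement: -13.68 east, 13.43 north. Direction back to start is (13.68, -13.43): bearing = atan2(13.68, -13.43) mod 360° = 134.49° ≈ 134°.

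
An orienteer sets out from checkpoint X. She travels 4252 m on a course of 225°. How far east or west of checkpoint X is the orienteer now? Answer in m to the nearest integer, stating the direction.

Leg 1 (225°, 4252 m): east 4252 sin 225° = -3006.62, north 4252 cos 225° = -3006.62
Net east component: -3006.62 m.

3007 m west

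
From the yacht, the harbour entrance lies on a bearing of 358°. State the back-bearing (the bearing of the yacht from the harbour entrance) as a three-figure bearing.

178°

Back-bearing = 358° − 180° = 178°.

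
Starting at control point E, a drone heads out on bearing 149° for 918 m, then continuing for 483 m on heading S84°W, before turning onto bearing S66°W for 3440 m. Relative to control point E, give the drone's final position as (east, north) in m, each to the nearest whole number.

(-3150, -2237)

Leg 1 (149°, 918 m): east 918 sin 149° = 472.80, north 918 cos 149° = -786.88
Leg 2 (S84°W, 483 m): east 483 sin 264° = -480.35, north 483 cos 264° = -50.49
Leg 3 (S66°W, 3440 m): east 3440 sin 246° = -3142.60, north 3440 cos 246° = -1399.17
Summing: -3150.15 m east, -2236.54 m north → (-3150, -2237).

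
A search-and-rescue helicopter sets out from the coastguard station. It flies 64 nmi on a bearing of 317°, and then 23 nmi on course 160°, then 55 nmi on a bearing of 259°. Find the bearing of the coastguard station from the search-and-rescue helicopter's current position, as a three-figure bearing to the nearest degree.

099°

Leg 1 (317°, 64 nmi): east 64 sin 317° = -43.65, north 64 cos 317° = 46.81
Leg 2 (160°, 23 nmi): east 23 sin 160° = 7.87, north 23 cos 160° = -21.61
Leg 3 (259°, 55 nmi): east 55 sin 259° = -53.99, north 55 cos 259° = -10.49
Net displacement: -89.77 east, 14.70 north. Direction back to start is (89.77, -14.70): bearing = atan2(89.77, -14.70) mod 360° = 99.30° ≈ 099°.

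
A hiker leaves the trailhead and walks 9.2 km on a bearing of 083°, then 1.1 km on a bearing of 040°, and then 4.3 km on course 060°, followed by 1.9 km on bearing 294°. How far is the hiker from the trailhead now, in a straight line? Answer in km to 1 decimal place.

12.8 km

Leg 1 (083°, 9.2 km): east 9.2 sin 83° = 9.13, north 9.2 cos 83° = 1.12
Leg 2 (040°, 1.1 km): east 1.1 sin 40° = 0.71, north 1.1 cos 40° = 0.84
Leg 3 (060°, 4.3 km): east 4.3 sin 60° = 3.72, north 4.3 cos 60° = 2.15
Leg 4 (294°, 1.9 km): east 1.9 sin 294° = -1.74, north 1.9 cos 294° = 0.77
Net: 11.83 east, 4.89 north. Distance = √((11.83)² + (4.89)²) = 12.796 km.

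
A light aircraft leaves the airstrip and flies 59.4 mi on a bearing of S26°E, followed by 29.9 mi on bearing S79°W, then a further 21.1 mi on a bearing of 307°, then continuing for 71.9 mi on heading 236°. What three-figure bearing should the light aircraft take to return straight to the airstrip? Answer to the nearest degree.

043°

Leg 1 (S26°E, 59.4 mi): east 59.4 sin 154° = 26.04, north 59.4 cos 154° = -53.39
Leg 2 (S79°W, 29.9 mi): east 29.9 sin 259° = -29.35, north 29.9 cos 259° = -5.71
Leg 3 (307°, 21.1 mi): east 21.1 sin 307° = -16.85, north 21.1 cos 307° = 12.70
Leg 4 (236°, 71.9 mi): east 71.9 sin 236° = -59.61, north 71.9 cos 236° = -40.21
Net displacement: -79.77 east, -86.60 north. Direction back to start is (79.77, 86.60): bearing = atan2(79.77, 86.60) mod 360° = 42.65° ≈ 043°.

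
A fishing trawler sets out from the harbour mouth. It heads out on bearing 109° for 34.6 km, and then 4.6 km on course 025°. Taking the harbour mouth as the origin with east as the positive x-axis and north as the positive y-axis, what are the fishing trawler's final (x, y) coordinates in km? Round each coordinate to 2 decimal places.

(34.66, -7.10)

Leg 1 (109°, 34.6 km): east 34.6 sin 109° = 32.71, north 34.6 cos 109° = -11.26
Leg 2 (025°, 4.6 km): east 4.6 sin 25° = 1.94, north 4.6 cos 25° = 4.17
Summing: 34.66 km east, -7.10 km north → (34.66, -7.10).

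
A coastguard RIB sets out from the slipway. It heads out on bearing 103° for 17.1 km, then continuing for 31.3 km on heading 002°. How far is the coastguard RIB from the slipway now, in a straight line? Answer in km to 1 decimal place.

Leg 1 (103°, 17.1 km): east 17.1 sin 103° = 16.66, north 17.1 cos 103° = -3.85
Leg 2 (002°, 31.3 km): east 31.3 sin 2° = 1.09, north 31.3 cos 2° = 31.28
Net: 17.75 east, 27.43 north. Distance = √((17.75)² + (27.43)²) = 32.678 km.

32.7 km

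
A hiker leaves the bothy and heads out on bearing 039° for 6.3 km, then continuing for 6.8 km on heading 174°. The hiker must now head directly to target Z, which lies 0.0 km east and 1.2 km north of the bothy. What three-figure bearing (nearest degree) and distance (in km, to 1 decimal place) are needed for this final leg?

Leg 1 (039°, 6.3 km): east 6.3 sin 39° = 3.96, north 6.3 cos 39° = 4.90
Leg 2 (174°, 6.8 km): east 6.8 sin 174° = 0.71, north 6.8 cos 174° = -6.76
Current position: (4.68, -1.87). Target: (-0.0, 1.2). Remaining: Δeast = -4.68, Δnorth = 3.07.
Bearing = atan2(-4.68, 3.07) mod 360° = 303.26°; distance = √((-4.68)² + (3.07)²) = 5.592 km.

303°, 5.6 km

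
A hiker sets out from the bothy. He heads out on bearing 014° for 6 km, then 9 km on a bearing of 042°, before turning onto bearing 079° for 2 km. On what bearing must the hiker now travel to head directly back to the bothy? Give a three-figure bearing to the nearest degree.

Leg 1 (014°, 6 km): east 6 sin 14° = 1.45, north 6 cos 14° = 5.82
Leg 2 (042°, 9 km): east 9 sin 42° = 6.02, north 9 cos 42° = 6.69
Leg 3 (079°, 2 km): east 2 sin 79° = 1.96, north 2 cos 79° = 0.38
Net displacement: 9.44 east, 12.89 north. Direction back to start is (-9.44, -12.89): bearing = atan2(-9.44, -12.89) mod 360° = 216.20° ≈ 216°.

216°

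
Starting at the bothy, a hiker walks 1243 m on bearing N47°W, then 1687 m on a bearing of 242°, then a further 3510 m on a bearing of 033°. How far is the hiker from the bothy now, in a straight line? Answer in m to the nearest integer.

Leg 1 (N47°W, 1243 m): east 1243 sin 313° = -909.07, north 1243 cos 313° = 847.72
Leg 2 (242°, 1687 m): east 1687 sin 242° = -1489.53, north 1687 cos 242° = -792.00
Leg 3 (033°, 3510 m): east 3510 sin 33° = 1911.68, north 3510 cos 33° = 2943.73
Net: -486.92 east, 2999.46 north. Distance = √((-486.92)² + (2999.46)²) = 3038.725 m.

3039 m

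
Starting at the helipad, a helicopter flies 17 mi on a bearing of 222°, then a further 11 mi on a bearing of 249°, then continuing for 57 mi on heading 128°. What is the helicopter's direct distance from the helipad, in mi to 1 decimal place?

Leg 1 (222°, 17 mi): east 17 sin 222° = -11.38, north 17 cos 222° = -12.63
Leg 2 (249°, 11 mi): east 11 sin 249° = -10.27, north 11 cos 249° = -3.94
Leg 3 (128°, 57 mi): east 57 sin 128° = 44.92, north 57 cos 128° = -35.09
Net: 23.27 east, -51.67 north. Distance = √((23.27)² + (-51.67)²) = 56.667 mi.

56.7 mi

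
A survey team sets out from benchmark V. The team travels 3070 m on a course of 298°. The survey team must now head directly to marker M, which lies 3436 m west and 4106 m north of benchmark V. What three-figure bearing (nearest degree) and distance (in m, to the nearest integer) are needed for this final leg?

345°, 2762 m

Leg 1 (298°, 3070 m): east 3070 sin 298° = -2710.65, north 3070 cos 298° = 1441.28
Current position: (-2710.65, 1441.28). Target: (-3436, 4106). Remaining: Δeast = -725.35, Δnorth = 2664.72.
Bearing = atan2(-725.35, 2664.72) mod 360° = 344.77°; distance = √((-725.35)² + (2664.72)²) = 2761.680 m.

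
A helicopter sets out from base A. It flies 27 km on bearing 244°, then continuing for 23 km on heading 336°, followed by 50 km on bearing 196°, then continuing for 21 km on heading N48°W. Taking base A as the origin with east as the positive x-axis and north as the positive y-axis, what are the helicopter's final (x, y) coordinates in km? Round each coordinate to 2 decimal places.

Leg 1 (244°, 27 km): east 27 sin 244° = -24.27, north 27 cos 244° = -11.84
Leg 2 (336°, 23 km): east 23 sin 336° = -9.35, north 23 cos 336° = 21.01
Leg 3 (196°, 50 km): east 50 sin 196° = -13.78, north 50 cos 196° = -48.06
Leg 4 (N48°W, 21 km): east 21 sin 312° = -15.61, north 21 cos 312° = 14.05
Summing: -63.01 km east, -24.84 km north → (-63.01, -24.84).

(-63.01, -24.84)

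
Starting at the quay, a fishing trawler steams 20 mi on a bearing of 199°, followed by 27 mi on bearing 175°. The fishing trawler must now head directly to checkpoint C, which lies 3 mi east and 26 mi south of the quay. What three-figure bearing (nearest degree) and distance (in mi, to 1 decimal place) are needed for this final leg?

020°, 21.1 mi

Leg 1 (199°, 20 mi): east 20 sin 199° = -6.51, north 20 cos 199° = -18.91
Leg 2 (175°, 27 mi): east 27 sin 175° = 2.35, north 27 cos 175° = -26.90
Current position: (-4.16, -45.81). Target: (3, -26). Remaining: Δeast = 7.16, Δnorth = 19.81.
Bearing = atan2(7.16, 19.81) mod 360° = 19.87°; distance = √((7.16)² + (19.81)²) = 21.061 mi.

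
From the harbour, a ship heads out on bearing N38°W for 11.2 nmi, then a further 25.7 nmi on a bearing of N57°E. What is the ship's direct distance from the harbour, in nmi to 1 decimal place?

27.1 nmi

Leg 1 (N38°W, 11.2 nmi): east 11.2 sin 322° = -6.90, north 11.2 cos 322° = 8.83
Leg 2 (N57°E, 25.7 nmi): east 25.7 sin 57° = 21.55, north 25.7 cos 57° = 14.00
Net: 14.66 east, 22.82 north. Distance = √((14.66)² + (22.82)²) = 27.125 nmi.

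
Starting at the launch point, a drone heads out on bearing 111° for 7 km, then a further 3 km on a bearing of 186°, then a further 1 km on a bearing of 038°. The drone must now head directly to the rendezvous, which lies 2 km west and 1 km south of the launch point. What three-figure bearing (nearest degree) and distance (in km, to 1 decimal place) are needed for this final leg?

293°, 9.6 km

Leg 1 (111°, 7 km): east 7 sin 111° = 6.54, north 7 cos 111° = -2.51
Leg 2 (186°, 3 km): east 3 sin 186° = -0.31, north 3 cos 186° = -2.98
Leg 3 (038°, 1 km): east 1 sin 38° = 0.62, north 1 cos 38° = 0.79
Current position: (6.84, -4.70). Target: (-2, -1). Remaining: Δeast = -8.84, Δnorth = 3.70.
Bearing = atan2(-8.84, 3.70) mod 360° = 292.74°; distance = √((-8.84)² + (3.70)²) = 9.582 km.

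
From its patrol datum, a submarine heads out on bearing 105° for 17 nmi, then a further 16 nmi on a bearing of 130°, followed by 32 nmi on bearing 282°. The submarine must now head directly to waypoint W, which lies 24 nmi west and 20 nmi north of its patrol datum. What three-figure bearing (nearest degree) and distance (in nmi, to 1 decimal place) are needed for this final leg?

323°, 35.3 nmi

Leg 1 (105°, 17 nmi): east 17 sin 105° = 16.42, north 17 cos 105° = -4.40
Leg 2 (130°, 16 nmi): east 16 sin 130° = 12.26, north 16 cos 130° = -10.28
Leg 3 (282°, 32 nmi): east 32 sin 282° = -31.30, north 32 cos 282° = 6.65
Current position: (-2.62, -8.03). Target: (-24, 20). Remaining: Δeast = -21.38, Δnorth = 28.03.
Bearing = atan2(-21.38, 28.03) mod 360° = 322.67°; distance = √((-21.38)² + (28.03)²) = 35.252 nmi.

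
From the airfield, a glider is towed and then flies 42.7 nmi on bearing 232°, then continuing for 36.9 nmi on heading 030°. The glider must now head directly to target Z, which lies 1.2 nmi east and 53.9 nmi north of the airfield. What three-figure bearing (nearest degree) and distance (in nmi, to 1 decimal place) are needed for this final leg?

019°, 50.9 nmi

Leg 1 (232°, 42.7 nmi): east 42.7 sin 232° = -33.65, north 42.7 cos 232° = -26.29
Leg 2 (030°, 36.9 nmi): east 36.9 sin 30° = 18.45, north 36.9 cos 30° = 31.96
Current position: (-15.20, 5.67). Target: (1.2, 53.9). Remaining: Δeast = 16.40, Δnorth = 48.23.
Bearing = atan2(16.40, 48.23) mod 360° = 18.78°; distance = √((16.40)² + (48.23)²) = 50.944 nmi.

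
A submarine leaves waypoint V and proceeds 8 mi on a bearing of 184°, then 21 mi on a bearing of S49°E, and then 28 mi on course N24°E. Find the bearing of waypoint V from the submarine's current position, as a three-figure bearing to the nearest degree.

Leg 1 (184°, 8 mi): east 8 sin 184° = -0.56, north 8 cos 184° = -7.98
Leg 2 (S49°E, 21 mi): east 21 sin 131° = 15.85, north 21 cos 131° = -13.78
Leg 3 (N24°E, 28 mi): east 28 sin 24° = 11.39, north 28 cos 24° = 25.58
Net displacement: 26.68 east, 3.82 north. Direction back to start is (-26.68, -3.82): bearing = atan2(-26.68, -3.82) mod 360° = 261.85° ≈ 262°.

262°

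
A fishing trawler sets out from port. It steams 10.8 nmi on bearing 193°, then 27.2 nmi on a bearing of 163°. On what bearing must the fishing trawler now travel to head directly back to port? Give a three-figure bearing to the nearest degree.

Leg 1 (193°, 10.8 nmi): east 10.8 sin 193° = -2.43, north 10.8 cos 193° = -10.52
Leg 2 (163°, 27.2 nmi): east 27.2 sin 163° = 7.95, north 27.2 cos 163° = -26.01
Net displacement: 5.52 east, -36.53 north. Direction back to start is (-5.52, 36.53): bearing = atan2(-5.52, 36.53) mod 360° = 351.40° ≈ 351°.

351°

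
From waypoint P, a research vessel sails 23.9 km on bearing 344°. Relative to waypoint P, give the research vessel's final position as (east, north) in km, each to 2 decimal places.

Leg 1 (344°, 23.9 km): east 23.9 sin 344° = -6.59, north 23.9 cos 344° = 22.97
Summing: -6.59 km east, 22.97 km north → (-6.59, 22.97).

(-6.59, 22.97)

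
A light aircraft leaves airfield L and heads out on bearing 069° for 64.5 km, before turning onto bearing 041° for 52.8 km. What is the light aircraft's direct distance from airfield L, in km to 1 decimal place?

113.9 km

Leg 1 (069°, 64.5 km): east 64.5 sin 69° = 60.22, north 64.5 cos 69° = 23.11
Leg 2 (041°, 52.8 km): east 52.8 sin 41° = 34.64, north 52.8 cos 41° = 39.85
Net: 94.86 east, 62.96 north. Distance = √((94.86)² + (62.96)²) = 113.851 km.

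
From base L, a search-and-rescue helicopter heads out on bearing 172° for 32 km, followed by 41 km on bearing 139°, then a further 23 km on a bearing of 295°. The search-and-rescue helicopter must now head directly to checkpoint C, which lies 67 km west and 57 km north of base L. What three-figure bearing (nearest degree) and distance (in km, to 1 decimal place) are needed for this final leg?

Leg 1 (172°, 32 km): east 32 sin 172° = 4.45, north 32 cos 172° = -31.69
Leg 2 (139°, 41 km): east 41 sin 139° = 26.90, north 41 cos 139° = -30.94
Leg 3 (295°, 23 km): east 23 sin 295° = -20.85, north 23 cos 295° = 9.72
Current position: (10.51, -52.91). Target: (-67, 57). Remaining: Δeast = -77.51, Δnorth = 109.91.
Bearing = atan2(-77.51, 109.91) mod 360° = 324.81°; distance = √((-77.51)² + (109.91)²) = 134.491 km.

325°, 134.5 km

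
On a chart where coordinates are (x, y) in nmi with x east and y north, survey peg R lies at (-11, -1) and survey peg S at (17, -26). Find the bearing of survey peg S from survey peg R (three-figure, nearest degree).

Δeast = 17 − -11 = 28.00; Δnorth = -26 − -1 = -25.00.
Bearing = atan2(Δeast, Δnorth) mod 360° = 131.76° ≈ 132°.

132°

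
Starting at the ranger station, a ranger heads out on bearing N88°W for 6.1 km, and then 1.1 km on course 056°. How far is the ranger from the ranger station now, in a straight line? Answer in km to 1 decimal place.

Leg 1 (N88°W, 6.1 km): east 6.1 sin 272° = -6.10, north 6.1 cos 272° = 0.21
Leg 2 (056°, 1.1 km): east 1.1 sin 56° = 0.91, north 1.1 cos 56° = 0.62
Net: -5.18 east, 0.83 north. Distance = √((-5.18)² + (0.83)²) = 5.250 km.

5.3 km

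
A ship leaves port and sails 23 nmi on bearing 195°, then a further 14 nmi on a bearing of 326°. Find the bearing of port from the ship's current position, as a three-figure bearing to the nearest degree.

052°

Leg 1 (195°, 23 nmi): east 23 sin 195° = -5.95, north 23 cos 195° = -22.22
Leg 2 (326°, 14 nmi): east 14 sin 326° = -7.83, north 14 cos 326° = 11.61
Net displacement: -13.78 east, -10.61 north. Direction back to start is (13.78, 10.61): bearing = atan2(13.78, 10.61) mod 360° = 52.41° ≈ 052°.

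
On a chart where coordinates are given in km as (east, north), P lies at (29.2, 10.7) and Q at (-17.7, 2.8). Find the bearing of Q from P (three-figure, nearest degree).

Δeast = -17.7 − 29.2 = -46.90; Δnorth = 2.8 − 10.7 = -7.90.
Bearing = atan2(Δeast, Δnorth) mod 360° = 260.44° ≈ 260°.

260°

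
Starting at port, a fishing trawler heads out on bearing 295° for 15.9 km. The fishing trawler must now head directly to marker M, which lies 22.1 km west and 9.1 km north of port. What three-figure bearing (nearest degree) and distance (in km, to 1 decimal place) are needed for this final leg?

Leg 1 (295°, 15.9 km): east 15.9 sin 295° = -14.41, north 15.9 cos 295° = 6.72
Current position: (-14.41, 6.72). Target: (-22.1, 9.1). Remaining: Δeast = -7.69, Δnorth = 2.38.
Bearing = atan2(-7.69, 2.38) mod 360° = 287.20°; distance = √((-7.69)² + (2.38)²) = 8.050 km.

287°, 8.0 km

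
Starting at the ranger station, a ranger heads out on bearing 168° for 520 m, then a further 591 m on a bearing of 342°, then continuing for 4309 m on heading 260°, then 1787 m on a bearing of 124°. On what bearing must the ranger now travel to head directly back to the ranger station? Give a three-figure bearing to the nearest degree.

059°

Leg 1 (168°, 520 m): east 520 sin 168° = 108.11, north 520 cos 168° = -508.64
Leg 2 (342°, 591 m): east 591 sin 342° = -182.63, north 591 cos 342° = 562.07
Leg 3 (260°, 4309 m): east 4309 sin 260° = -4243.54, north 4309 cos 260° = -748.25
Leg 4 (124°, 1787 m): east 1787 sin 124° = 1481.49, north 1787 cos 124° = -999.28
Net displacement: -2836.56 east, -1694.09 north. Direction back to start is (2836.56, 1694.09): bearing = atan2(2836.56, 1694.09) mod 360° = 59.15° ≈ 059°.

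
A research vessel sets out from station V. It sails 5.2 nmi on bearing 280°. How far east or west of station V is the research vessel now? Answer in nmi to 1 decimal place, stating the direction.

5.1 nmi west

Leg 1 (280°, 5.2 nmi): east 5.2 sin 280° = -5.12, north 5.2 cos 280° = 0.90
Net east component: -5.12 nmi.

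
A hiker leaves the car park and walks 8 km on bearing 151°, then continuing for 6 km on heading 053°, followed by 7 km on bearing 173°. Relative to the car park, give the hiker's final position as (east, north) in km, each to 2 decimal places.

Leg 1 (151°, 8 km): east 8 sin 151° = 3.88, north 8 cos 151° = -7.00
Leg 2 (053°, 6 km): east 6 sin 53° = 4.79, north 6 cos 53° = 3.61
Leg 3 (173°, 7 km): east 7 sin 173° = 0.85, north 7 cos 173° = -6.95
Summing: 9.52 km east, -10.33 km north → (9.52, -10.33).

(9.52, -10.33)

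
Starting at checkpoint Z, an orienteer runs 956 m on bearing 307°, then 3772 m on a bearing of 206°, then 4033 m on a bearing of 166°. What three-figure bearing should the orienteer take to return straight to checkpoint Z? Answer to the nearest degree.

012°

Leg 1 (307°, 956 m): east 956 sin 307° = -763.50, north 956 cos 307° = 575.34
Leg 2 (206°, 3772 m): east 3772 sin 206° = -1653.54, north 3772 cos 206° = -3390.25
Leg 3 (166°, 4033 m): east 4033 sin 166° = 975.67, north 4033 cos 166° = -3913.20
Net displacement: -1441.36 east, -6728.12 north. Direction back to start is (1441.36, 6728.12): bearing = atan2(1441.36, 6728.12) mod 360° = 12.09° ≈ 012°.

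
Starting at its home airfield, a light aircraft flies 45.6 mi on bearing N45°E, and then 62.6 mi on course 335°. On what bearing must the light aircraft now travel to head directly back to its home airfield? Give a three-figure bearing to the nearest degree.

184°

Leg 1 (N45°E, 45.6 mi): east 45.6 sin 45° = 32.24, north 45.6 cos 45° = 32.24
Leg 2 (335°, 62.6 mi): east 62.6 sin 335° = -26.46, north 62.6 cos 335° = 56.73
Net displacement: 5.79 east, 88.98 north. Direction back to start is (-5.79, -88.98): bearing = atan2(-5.79, -88.98) mod 360° = 183.72° ≈ 184°.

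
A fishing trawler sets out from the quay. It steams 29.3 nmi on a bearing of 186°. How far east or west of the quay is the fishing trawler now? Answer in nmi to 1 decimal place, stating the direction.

Leg 1 (186°, 29.3 nmi): east 29.3 sin 186° = -3.06, north 29.3 cos 186° = -29.14
Net east component: -3.06 nmi.

3.1 nmi west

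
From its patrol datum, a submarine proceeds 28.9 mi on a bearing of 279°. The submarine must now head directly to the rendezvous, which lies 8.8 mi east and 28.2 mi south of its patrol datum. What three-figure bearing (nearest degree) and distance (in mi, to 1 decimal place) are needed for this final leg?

131°, 49.7 mi

Leg 1 (279°, 28.9 mi): east 28.9 sin 279° = -28.54, north 28.9 cos 279° = 4.52
Current position: (-28.54, 4.52). Target: (8.8, -28.2). Remaining: Δeast = 37.34, Δnorth = -32.72.
Bearing = atan2(37.34, -32.72) mod 360° = 131.22°; distance = √((37.34)² + (-32.72)²) = 49.651 mi.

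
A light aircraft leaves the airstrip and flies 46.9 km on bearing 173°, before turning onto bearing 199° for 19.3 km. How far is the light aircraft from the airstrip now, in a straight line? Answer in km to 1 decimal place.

Leg 1 (173°, 46.9 km): east 46.9 sin 173° = 5.72, north 46.9 cos 173° = -46.55
Leg 2 (199°, 19.3 km): east 19.3 sin 199° = -6.28, north 19.3 cos 199° = -18.25
Net: -0.57 east, -64.80 north. Distance = √((-0.57)² + (-64.80)²) = 64.801 km.

64.8 km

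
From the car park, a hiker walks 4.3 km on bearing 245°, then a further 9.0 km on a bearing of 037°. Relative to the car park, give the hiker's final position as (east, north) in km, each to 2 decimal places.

Leg 1 (245°, 4.3 km): east 4.3 sin 245° = -3.90, north 4.3 cos 245° = -1.82
Leg 2 (037°, 9.0 km): east 9.0 sin 37° = 5.42, north 9.0 cos 37° = 7.19
Summing: 1.52 km east, 5.37 km north → (1.52, 5.37).

(1.52, 5.37)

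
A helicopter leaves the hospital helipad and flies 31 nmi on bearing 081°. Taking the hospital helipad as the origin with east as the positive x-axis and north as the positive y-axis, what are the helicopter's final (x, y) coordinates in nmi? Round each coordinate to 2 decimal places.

(30.62, 4.85)

Leg 1 (081°, 31 nmi): east 31 sin 81° = 30.62, north 31 cos 81° = 4.85
Summing: 30.62 nmi east, 4.85 nmi north → (30.62, 4.85).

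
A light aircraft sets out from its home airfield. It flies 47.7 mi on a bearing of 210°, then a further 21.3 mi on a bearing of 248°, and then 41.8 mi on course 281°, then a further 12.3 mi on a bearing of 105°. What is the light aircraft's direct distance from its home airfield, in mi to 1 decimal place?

Leg 1 (210°, 47.7 mi): east 47.7 sin 210° = -23.85, north 47.7 cos 210° = -41.31
Leg 2 (248°, 21.3 mi): east 21.3 sin 248° = -19.75, north 21.3 cos 248° = -7.98
Leg 3 (281°, 41.8 mi): east 41.8 sin 281° = -41.03, north 41.8 cos 281° = 7.98
Leg 4 (105°, 12.3 mi): east 12.3 sin 105° = 11.88, north 12.3 cos 105° = -3.18
Net: -72.75 east, -44.50 north. Distance = √((-72.75)² + (-44.50)²) = 85.279 mi.

85.3 mi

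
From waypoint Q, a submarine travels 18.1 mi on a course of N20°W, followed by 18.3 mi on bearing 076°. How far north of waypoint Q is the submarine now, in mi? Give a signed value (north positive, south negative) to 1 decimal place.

Leg 1 (N20°W, 18.1 mi): east 18.1 sin 340° = -6.19, north 18.1 cos 340° = 17.01
Leg 2 (076°, 18.3 mi): east 18.3 sin 76° = 17.76, north 18.3 cos 76° = 4.43
Net north component: 21.44 mi.

21.4 mi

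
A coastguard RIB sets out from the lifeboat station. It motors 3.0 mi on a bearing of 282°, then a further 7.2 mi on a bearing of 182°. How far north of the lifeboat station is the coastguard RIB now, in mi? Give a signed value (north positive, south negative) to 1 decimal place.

-6.6 mi

Leg 1 (282°, 3.0 mi): east 3.0 sin 282° = -2.93, north 3.0 cos 282° = 0.62
Leg 2 (182°, 7.2 mi): east 7.2 sin 182° = -0.25, north 7.2 cos 182° = -7.20
Net north component: -6.57 mi.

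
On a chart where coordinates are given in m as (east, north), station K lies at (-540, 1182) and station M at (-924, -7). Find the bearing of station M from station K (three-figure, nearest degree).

Δeast = -924 − -540 = -384.00; Δnorth = -7 − 1182 = -1189.00.
Bearing = atan2(Δeast, Δnorth) mod 360° = 197.90° ≈ 198°.

198°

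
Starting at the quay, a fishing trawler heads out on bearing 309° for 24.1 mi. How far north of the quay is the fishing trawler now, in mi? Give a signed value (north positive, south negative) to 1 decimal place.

15.2 mi

Leg 1 (309°, 24.1 mi): east 24.1 sin 309° = -18.73, north 24.1 cos 309° = 15.17
Net north component: 15.17 mi.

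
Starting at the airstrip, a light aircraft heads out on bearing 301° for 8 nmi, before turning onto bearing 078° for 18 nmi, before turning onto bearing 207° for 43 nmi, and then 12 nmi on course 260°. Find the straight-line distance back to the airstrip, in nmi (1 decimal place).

38.5 nmi

Leg 1 (301°, 8 nmi): east 8 sin 301° = -6.86, north 8 cos 301° = 4.12
Leg 2 (078°, 18 nmi): east 18 sin 78° = 17.61, north 18 cos 78° = 3.74
Leg 3 (207°, 43 nmi): east 43 sin 207° = -19.52, north 43 cos 207° = -38.31
Leg 4 (260°, 12 nmi): east 12 sin 260° = -11.82, north 12 cos 260° = -2.08
Net: -20.59 east, -32.53 north. Distance = √((-20.59)² + (-32.53)²) = 38.502 nmi.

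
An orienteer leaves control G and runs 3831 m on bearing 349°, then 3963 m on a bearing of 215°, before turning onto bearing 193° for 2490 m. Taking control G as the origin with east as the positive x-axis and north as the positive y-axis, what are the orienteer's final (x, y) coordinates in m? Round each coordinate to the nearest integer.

Leg 1 (349°, 3831 m): east 3831 sin 349° = -730.99, north 3831 cos 349° = 3760.61
Leg 2 (215°, 3963 m): east 3963 sin 215° = -2273.08, north 3963 cos 215° = -3246.30
Leg 3 (193°, 2490 m): east 2490 sin 193° = -560.13, north 2490 cos 193° = -2426.18
Summing: -3564.20 m east, -1911.87 m north → (-3564, -1912).

(-3564, -1912)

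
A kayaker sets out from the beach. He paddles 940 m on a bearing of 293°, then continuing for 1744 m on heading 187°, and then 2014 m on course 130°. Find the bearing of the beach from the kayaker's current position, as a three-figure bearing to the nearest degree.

350°

Leg 1 (293°, 940 m): east 940 sin 293° = -865.27, north 940 cos 293° = 367.29
Leg 2 (187°, 1744 m): east 1744 sin 187° = -212.54, north 1744 cos 187° = -1731.00
Leg 3 (130°, 2014 m): east 2014 sin 130° = 1542.81, north 2014 cos 130° = -1294.57
Net displacement: 465.00 east, -2658.29 north. Direction back to start is (-465.00, 2658.29): bearing = atan2(-465.00, 2658.29) mod 360° = 350.08° ≈ 350°.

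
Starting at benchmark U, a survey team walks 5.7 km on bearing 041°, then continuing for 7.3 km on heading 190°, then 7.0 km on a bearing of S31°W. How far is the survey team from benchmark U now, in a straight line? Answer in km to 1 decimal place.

Leg 1 (041°, 5.7 km): east 5.7 sin 41° = 3.74, north 5.7 cos 41° = 4.30
Leg 2 (190°, 7.3 km): east 7.3 sin 190° = -1.27, north 7.3 cos 190° = -7.19
Leg 3 (S31°W, 7.0 km): east 7.0 sin 211° = -3.61, north 7.0 cos 211° = -6.00
Net: -1.13 east, -8.89 north. Distance = √((-1.13)² + (-8.89)²) = 8.959 km.

9.0 km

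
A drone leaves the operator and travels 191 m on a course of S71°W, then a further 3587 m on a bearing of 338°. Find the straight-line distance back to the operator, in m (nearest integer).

Leg 1 (S71°W, 191 m): east 191 sin 251° = -180.59, north 191 cos 251° = -62.18
Leg 2 (338°, 3587 m): east 3587 sin 338° = -1343.71, north 3587 cos 338° = 3325.81
Net: -1524.31 east, 3263.62 north. Distance = √((-1524.31)² + (3263.62)²) = 3602.050 m.

3602 m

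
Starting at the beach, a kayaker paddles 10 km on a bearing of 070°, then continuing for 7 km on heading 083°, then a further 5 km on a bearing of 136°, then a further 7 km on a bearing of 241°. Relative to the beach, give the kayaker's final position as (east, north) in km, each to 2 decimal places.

(13.70, -2.72)

Leg 1 (070°, 10 km): east 10 sin 70° = 9.40, north 10 cos 70° = 3.42
Leg 2 (083°, 7 km): east 7 sin 83° = 6.95, north 7 cos 83° = 0.85
Leg 3 (136°, 5 km): east 5 sin 136° = 3.47, north 5 cos 136° = -3.60
Leg 4 (241°, 7 km): east 7 sin 241° = -6.12, north 7 cos 241° = -3.39
Summing: 13.70 km east, -2.72 km north → (13.70, -2.72).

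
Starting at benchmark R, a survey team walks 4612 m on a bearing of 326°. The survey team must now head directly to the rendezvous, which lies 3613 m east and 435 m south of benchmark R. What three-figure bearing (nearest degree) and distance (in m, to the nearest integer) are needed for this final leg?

Leg 1 (326°, 4612 m): east 4612 sin 326° = -2579.00, north 4612 cos 326° = 3823.52
Current position: (-2579.00, 3823.52). Target: (3613, -435). Remaining: Δeast = 6192.00, Δnorth = -4258.52.
Bearing = atan2(6192.00, -4258.52) mod 360° = 124.52°; distance = √((6192.00)² + (-4258.52)²) = 7515.041 m.

125°, 7515 m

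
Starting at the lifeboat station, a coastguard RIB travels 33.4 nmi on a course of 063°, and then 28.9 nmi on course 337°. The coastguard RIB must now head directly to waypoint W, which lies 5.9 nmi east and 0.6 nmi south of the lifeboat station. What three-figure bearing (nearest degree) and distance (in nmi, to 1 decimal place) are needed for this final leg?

197°, 44.2 nmi

Leg 1 (063°, 33.4 nmi): east 33.4 sin 63° = 29.76, north 33.4 cos 63° = 15.16
Leg 2 (337°, 28.9 nmi): east 28.9 sin 337° = -11.29, north 28.9 cos 337° = 26.60
Current position: (18.47, 41.77). Target: (5.9, -0.6). Remaining: Δeast = -12.57, Δnorth = -42.37.
Bearing = atan2(-12.57, -42.37) mod 360° = 196.52°; distance = √((-12.57)² + (-42.37)²) = 44.191 nmi.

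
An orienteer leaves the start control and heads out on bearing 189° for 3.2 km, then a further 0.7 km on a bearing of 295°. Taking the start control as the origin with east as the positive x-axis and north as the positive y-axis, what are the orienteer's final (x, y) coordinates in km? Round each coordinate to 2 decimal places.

(-1.14, -2.86)

Leg 1 (189°, 3.2 km): east 3.2 sin 189° = -0.50, north 3.2 cos 189° = -3.16
Leg 2 (295°, 0.7 km): east 0.7 sin 295° = -0.63, north 0.7 cos 295° = 0.30
Summing: -1.14 km east, -2.86 km north → (-1.14, -2.86).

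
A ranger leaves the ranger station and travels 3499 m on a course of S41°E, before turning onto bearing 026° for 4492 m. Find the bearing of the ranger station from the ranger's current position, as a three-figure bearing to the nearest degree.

Leg 1 (S41°E, 3499 m): east 3499 sin 139° = 2295.55, north 3499 cos 139° = -2640.73
Leg 2 (026°, 4492 m): east 4492 sin 26° = 1969.16, north 4492 cos 26° = 4037.38
Net displacement: 4264.71 east, 1396.65 north. Direction back to start is (-4264.71, -1396.65): bearing = atan2(-4264.71, -1396.65) mod 360° = 251.87° ≈ 252°.

252°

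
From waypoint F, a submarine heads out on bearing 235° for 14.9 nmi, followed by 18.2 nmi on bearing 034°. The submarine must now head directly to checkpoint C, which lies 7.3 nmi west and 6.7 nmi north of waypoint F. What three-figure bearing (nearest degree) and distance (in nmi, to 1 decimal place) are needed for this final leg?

Leg 1 (235°, 14.9 nmi): east 14.9 sin 235° = -12.21, north 14.9 cos 235° = -8.55
Leg 2 (034°, 18.2 nmi): east 18.2 sin 34° = 10.18, north 18.2 cos 34° = 15.09
Current position: (-2.03, 6.54). Target: (-7.3, 6.7). Remaining: Δeast = -5.27, Δnorth = 0.16.
Bearing = atan2(-5.27, 0.16) mod 360° = 271.71°; distance = √((-5.27)² + (0.16)²) = 5.274 nmi.

272°, 5.3 nmi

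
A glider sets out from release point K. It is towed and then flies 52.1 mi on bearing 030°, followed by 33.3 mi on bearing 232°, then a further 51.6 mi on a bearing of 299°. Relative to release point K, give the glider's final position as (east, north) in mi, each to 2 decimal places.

(-45.32, 49.63)

Leg 1 (030°, 52.1 mi): east 52.1 sin 30° = 26.05, north 52.1 cos 30° = 45.12
Leg 2 (232°, 33.3 mi): east 33.3 sin 232° = -26.24, north 33.3 cos 232° = -20.50
Leg 3 (299°, 51.6 mi): east 51.6 sin 299° = -45.13, north 51.6 cos 299° = 25.02
Summing: -45.32 mi east, 49.63 mi north → (-45.32, 49.63).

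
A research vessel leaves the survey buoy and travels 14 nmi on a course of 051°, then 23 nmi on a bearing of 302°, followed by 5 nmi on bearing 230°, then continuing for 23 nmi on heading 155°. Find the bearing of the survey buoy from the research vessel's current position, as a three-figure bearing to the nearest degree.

Leg 1 (051°, 14 nmi): east 14 sin 51° = 10.88, north 14 cos 51° = 8.81
Leg 2 (302°, 23 nmi): east 23 sin 302° = -19.51, north 23 cos 302° = 12.19
Leg 3 (230°, 5 nmi): east 5 sin 230° = -3.83, north 5 cos 230° = -3.21
Leg 4 (155°, 23 nmi): east 23 sin 155° = 9.72, north 23 cos 155° = -20.85
Net displacement: -2.74 east, -3.06 north. Direction back to start is (2.74, 3.06): bearing = atan2(2.74, 3.06) mod 360° = 41.79° ≈ 042°.

042°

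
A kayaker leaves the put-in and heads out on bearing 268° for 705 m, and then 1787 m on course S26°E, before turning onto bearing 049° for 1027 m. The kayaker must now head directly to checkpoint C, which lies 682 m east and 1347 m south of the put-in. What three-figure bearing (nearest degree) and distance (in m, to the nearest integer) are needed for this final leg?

Leg 1 (268°, 705 m): east 705 sin 268° = -704.57, north 705 cos 268° = -24.60
Leg 2 (S26°E, 1787 m): east 1787 sin 154° = 783.37, north 1787 cos 154° = -1606.14
Leg 3 (049°, 1027 m): east 1027 sin 49° = 775.09, north 1027 cos 49° = 673.77
Current position: (853.89, -956.98). Target: (682, -1347). Remaining: Δeast = -171.89, Δnorth = -390.02.
Bearing = atan2(-171.89, -390.02) mod 360° = 203.78°; distance = √((-171.89)² + (-390.02)²) = 426.219 m.

204°, 426 m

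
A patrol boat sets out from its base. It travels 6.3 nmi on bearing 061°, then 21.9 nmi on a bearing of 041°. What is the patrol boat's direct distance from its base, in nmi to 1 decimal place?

27.9 nmi

Leg 1 (061°, 6.3 nmi): east 6.3 sin 61° = 5.51, north 6.3 cos 61° = 3.05
Leg 2 (041°, 21.9 nmi): east 21.9 sin 41° = 14.37, north 21.9 cos 41° = 16.53
Net: 19.88 east, 19.58 north. Distance = √((19.88)² + (19.58)²) = 27.903 nmi.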